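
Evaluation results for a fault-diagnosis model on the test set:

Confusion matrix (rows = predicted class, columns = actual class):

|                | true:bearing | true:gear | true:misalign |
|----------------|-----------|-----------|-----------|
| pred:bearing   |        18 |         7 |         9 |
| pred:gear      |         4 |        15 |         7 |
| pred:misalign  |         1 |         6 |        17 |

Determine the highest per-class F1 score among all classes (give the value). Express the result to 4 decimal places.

0.6316

Per-class F1 score (2·TP/(2·TP+FP+FN)):
  bearing: TP=18, FP=7+9=16, FN=4+1=5 → 36/57 = 0.63158
  gear: TP=15, FP=4+7=11, FN=7+6=13 → 30/54 = 0.55556
  misalign: TP=17, FP=1+6=7, FN=9+7=16 → 34/57 = 0.59649
Highest is class 'bearing' with F1 score = 0.6316.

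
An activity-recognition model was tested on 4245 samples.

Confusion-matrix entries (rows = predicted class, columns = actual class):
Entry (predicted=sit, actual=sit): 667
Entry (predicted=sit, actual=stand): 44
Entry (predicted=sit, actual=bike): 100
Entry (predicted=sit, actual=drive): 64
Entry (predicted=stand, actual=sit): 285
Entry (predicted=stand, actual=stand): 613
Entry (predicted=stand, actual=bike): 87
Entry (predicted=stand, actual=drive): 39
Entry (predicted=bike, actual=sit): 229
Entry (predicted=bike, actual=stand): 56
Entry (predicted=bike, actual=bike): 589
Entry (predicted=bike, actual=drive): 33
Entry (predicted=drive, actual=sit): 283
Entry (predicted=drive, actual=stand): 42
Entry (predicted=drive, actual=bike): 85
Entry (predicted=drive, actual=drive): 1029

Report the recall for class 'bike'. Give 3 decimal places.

Treat 'bike' as positive and all other classes as negative.
recall = TP/(TP+FN).
bike: TP=589, FN=100+87+85=272 → 589/861 = 0.6841

0.684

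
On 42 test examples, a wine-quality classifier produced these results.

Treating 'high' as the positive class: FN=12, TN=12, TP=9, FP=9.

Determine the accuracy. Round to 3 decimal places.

Accuracy = (TP+TN)/N = (9+12)/42 = 0.500

0.500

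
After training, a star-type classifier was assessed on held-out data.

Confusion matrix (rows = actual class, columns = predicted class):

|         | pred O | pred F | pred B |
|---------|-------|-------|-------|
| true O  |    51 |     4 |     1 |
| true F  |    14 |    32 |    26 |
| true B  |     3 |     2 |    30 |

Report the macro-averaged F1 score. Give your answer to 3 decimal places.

0.686

Per-class F1 score (2·TP/(2·TP+FP+FN)):
  O: TP=51, FP=14+3=17, FN=4+1=5 → 102/124 = 0.8226
  F: TP=32, FP=4+2=6, FN=14+26=40 → 64/110 = 0.5818
  B: TP=30, FP=1+26=27, FN=3+2=5 → 60/92 = 0.6522
Macro-F1 score = mean = (0.8226 + 0.5818 + 0.6522) / 3 = 0.686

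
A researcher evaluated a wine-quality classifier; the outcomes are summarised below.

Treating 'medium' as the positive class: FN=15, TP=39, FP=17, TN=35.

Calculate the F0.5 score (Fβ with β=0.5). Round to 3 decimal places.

0.701

Fβ = (1+β²)·TP / ((1+β²)·TP + β²·FN + FP), with β²=1/4
= 1.25·39 / (1.25·39 + 0.25·15 + 17) = 0.701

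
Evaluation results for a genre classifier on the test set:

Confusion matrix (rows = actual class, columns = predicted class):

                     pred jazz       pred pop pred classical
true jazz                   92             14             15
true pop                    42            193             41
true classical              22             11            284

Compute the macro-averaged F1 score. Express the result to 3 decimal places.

0.770

Per-class F1 score (2·TP/(2·TP+FP+FN)):
  jazz: TP=92, FP=42+22=64, FN=14+15=29 → 184/277 = 0.6643
  pop: TP=193, FP=14+11=25, FN=42+41=83 → 386/494 = 0.7814
  classical: TP=284, FP=15+41=56, FN=22+11=33 → 568/657 = 0.8645
Macro-F1 score = mean = (0.6643 + 0.7814 + 0.8645) / 3 = 0.770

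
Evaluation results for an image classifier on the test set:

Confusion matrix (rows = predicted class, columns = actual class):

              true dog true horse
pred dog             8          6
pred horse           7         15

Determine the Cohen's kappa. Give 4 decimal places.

0.2500

Observed agreement pₒ = trace/N = 23/36 = 0.63889
Expected agreement pₑ = Σ (rowᵢ·colᵢ)/N² = (15·14 + 21·22)/36² = 0.51852
κ = (pₒ − pₑ)/(1 − pₑ) = (0.63889 − 0.51852)/(1 − 0.51852) = 0.2500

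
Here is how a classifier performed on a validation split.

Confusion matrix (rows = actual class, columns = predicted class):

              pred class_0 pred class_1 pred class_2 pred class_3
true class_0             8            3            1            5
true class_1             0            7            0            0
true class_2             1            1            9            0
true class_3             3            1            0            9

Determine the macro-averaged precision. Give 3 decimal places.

Per-class precision (TP/(TP+FP)):
  class_0: TP=8, FP=0+1+3=4 → 8/12 = 0.6667
  class_1: TP=7, FP=3+1+1=5 → 7/12 = 0.5833
  class_2: TP=9, FP=1+0+0=1 → 9/10 = 0.9000
  class_3: TP=9, FP=5+0+0=5 → 9/14 = 0.6429
Macro-precision = mean = (0.6667 + 0.5833 + 0.9000 + 0.6429) / 4 = 0.698

0.698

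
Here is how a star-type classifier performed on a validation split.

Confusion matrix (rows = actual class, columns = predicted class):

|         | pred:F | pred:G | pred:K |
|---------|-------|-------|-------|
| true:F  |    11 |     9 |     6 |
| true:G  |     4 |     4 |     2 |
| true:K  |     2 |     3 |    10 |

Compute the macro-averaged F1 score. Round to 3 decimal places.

0.475

Per-class F1 score (2·TP/(2·TP+FP+FN)):
  F: TP=11, FP=4+2=6, FN=9+6=15 → 22/43 = 0.5116
  G: TP=4, FP=9+3=12, FN=4+2=6 → 8/26 = 0.3077
  K: TP=10, FP=6+2=8, FN=2+3=5 → 20/33 = 0.6061
Macro-F1 score = mean = (0.5116 + 0.3077 + 0.6061) / 3 = 0.475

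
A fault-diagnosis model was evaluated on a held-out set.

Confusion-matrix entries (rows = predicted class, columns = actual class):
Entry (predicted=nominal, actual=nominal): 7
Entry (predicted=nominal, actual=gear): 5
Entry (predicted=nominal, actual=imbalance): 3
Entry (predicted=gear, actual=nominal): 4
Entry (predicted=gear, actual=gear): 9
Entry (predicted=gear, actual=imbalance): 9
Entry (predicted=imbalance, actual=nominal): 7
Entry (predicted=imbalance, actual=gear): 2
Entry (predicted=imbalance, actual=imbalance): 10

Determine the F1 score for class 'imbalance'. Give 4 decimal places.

0.4878

One-vs-rest for 'imbalance': TP = diagonal; FP = other classes predicted 'imbalance'; FN = 'imbalance' predicted as other.
F1 score = 2·TP/(2·TP+FP+FN).
imbalance: TP=10, FP=7+2=9, FN=3+9=12 → 20/41 = 0.48780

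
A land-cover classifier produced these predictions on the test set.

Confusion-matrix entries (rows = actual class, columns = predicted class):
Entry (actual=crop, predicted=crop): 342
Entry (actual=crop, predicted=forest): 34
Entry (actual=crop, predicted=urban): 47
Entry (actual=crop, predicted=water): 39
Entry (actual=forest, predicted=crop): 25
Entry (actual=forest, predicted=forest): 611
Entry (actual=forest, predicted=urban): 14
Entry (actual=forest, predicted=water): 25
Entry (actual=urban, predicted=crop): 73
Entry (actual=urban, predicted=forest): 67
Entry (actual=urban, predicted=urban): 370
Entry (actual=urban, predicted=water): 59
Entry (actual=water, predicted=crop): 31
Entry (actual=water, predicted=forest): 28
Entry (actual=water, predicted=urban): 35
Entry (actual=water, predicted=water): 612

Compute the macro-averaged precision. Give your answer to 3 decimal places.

0.795

Per-class precision (TP/(TP+FP)):
  crop: TP=342, FP=25+73+31=129 → 342/471 = 0.7261
  forest: TP=611, FP=34+67+28=129 → 611/740 = 0.8257
  urban: TP=370, FP=47+14+35=96 → 370/466 = 0.7940
  water: TP=612, FP=39+25+59=123 → 612/735 = 0.8327
Macro-precision = mean = (0.7261 + 0.8257 + 0.7940 + 0.8327) / 4 = 0.795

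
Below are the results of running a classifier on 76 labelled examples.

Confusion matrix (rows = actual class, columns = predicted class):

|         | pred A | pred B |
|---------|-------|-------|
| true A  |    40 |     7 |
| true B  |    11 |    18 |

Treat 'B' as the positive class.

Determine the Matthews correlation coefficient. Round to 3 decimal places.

MCC = (TP·TN − FP·FN) / √((TP+FP)(TP+FN)(TN+FP)(TN+FN))
Numerator = 18·40 − 7·11 = 643
Denominator = √(25·29·47·51) = √1737825 = 1318.2659
MCC = 643 / 1318.2659 = 0.488

0.488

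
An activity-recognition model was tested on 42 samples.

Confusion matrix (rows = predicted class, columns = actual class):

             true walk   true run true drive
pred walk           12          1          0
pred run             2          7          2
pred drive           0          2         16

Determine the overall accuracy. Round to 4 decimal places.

Accuracy = trace / total = (12+7+16=35) / 42 = 35/42 = 0.8333

0.8333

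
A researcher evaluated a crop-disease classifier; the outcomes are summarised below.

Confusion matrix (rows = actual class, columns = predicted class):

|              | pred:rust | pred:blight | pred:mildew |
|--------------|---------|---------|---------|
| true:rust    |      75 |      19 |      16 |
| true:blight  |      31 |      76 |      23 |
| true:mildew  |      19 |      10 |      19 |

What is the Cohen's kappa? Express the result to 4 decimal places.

Observed agreement pₒ = trace/N = 170/288 = 0.59028
Expected agreement pₑ = Σ (rowᵢ·colᵢ)/N² = (110·125 + 130·105 + 48·58)/288² = 0.36391
κ = (pₒ − pₑ)/(1 − pₑ) = (0.59028 − 0.36391)/(1 − 0.36391) = 0.3559

0.3559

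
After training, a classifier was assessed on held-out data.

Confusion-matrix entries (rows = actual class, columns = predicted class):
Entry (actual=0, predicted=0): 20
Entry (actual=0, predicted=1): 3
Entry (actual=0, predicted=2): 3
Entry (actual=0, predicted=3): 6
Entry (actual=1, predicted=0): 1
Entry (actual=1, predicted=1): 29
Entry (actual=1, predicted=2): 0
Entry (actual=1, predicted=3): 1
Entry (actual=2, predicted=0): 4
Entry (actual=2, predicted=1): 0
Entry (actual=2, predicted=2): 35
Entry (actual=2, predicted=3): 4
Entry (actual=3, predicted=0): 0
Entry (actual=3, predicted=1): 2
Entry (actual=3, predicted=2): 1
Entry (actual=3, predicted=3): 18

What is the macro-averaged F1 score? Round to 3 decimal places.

0.792

Per-class F1 score (2·TP/(2·TP+FP+FN)):
  0: TP=20, FP=1+4+0=5, FN=3+3+6=12 → 40/57 = 0.7018
  1: TP=29, FP=3+0+2=5, FN=1+0+1=2 → 58/65 = 0.8923
  2: TP=35, FP=3+0+1=4, FN=4+0+4=8 → 70/82 = 0.8537
  3: TP=18, FP=6+1+4=11, FN=0+2+1=3 → 36/50 = 0.7200
Macro-F1 score = mean = (0.7018 + 0.8923 + 0.8537 + 0.7200) / 4 = 0.792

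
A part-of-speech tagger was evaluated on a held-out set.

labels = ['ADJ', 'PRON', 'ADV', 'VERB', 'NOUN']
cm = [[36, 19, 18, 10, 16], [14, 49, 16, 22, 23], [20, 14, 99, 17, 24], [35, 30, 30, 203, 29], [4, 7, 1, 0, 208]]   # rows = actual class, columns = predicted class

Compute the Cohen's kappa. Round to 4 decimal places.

Observed agreement pₒ = trace/N = 595/944 = 0.63030
Expected agreement pₑ = Σ (rowᵢ·colᵢ)/N² = (99·109 + 124·119 + 174·164 + 327·252 + 220·300)/944² = 0.22722
κ = (pₒ − pₑ)/(1 − pₑ) = (0.63030 − 0.22722)/(1 − 0.22722) = 0.5216

0.5216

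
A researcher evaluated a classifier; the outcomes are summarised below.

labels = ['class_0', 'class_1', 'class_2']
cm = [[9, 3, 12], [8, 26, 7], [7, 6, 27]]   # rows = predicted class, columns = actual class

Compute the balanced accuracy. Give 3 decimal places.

0.568

Balanced accuracy = mean of per-class recall.
  class_0: recall = 9/24 = 0.3750
  class_1: recall = 26/35 = 0.7429
  class_2: recall = 27/46 = 0.5870
Mean = (0.3750 + 0.7429 + 0.5870) / 3 = 0.568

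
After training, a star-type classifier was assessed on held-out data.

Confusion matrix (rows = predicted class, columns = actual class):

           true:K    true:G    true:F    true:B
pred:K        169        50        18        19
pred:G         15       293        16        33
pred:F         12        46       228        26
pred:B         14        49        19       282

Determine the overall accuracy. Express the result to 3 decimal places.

0.754

Accuracy = trace / total = (169+293+228+282=972) / 1289 = 972/1289 = 0.754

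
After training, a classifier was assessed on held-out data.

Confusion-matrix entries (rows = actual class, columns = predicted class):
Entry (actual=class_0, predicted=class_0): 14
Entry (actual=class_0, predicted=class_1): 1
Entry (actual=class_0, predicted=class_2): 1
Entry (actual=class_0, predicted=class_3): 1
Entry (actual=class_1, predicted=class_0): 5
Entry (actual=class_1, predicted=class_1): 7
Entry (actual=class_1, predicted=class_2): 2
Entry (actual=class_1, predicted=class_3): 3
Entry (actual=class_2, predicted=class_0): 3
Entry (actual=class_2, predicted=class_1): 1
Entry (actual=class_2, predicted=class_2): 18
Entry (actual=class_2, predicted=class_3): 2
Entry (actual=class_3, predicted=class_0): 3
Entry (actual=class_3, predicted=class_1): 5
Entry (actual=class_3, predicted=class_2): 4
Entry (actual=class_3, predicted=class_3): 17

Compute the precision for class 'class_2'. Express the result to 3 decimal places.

0.720

precision = TP/(TP+FP).
class_2: TP=18, FP=1+2+4=7 → 18/25 = 0.7200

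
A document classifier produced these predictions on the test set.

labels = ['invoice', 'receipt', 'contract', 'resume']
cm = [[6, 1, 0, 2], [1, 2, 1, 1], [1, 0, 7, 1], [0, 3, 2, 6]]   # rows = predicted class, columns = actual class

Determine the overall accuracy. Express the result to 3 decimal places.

0.618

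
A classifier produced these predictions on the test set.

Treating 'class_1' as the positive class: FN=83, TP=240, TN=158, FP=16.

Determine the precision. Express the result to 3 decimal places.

0.938

Precision = TP/(TP+FP) = 240/(240+16) = 240/256 = 0.938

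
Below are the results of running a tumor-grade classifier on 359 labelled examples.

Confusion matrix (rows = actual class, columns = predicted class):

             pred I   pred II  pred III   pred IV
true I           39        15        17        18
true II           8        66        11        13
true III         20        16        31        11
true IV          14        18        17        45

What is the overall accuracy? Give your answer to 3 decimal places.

0.504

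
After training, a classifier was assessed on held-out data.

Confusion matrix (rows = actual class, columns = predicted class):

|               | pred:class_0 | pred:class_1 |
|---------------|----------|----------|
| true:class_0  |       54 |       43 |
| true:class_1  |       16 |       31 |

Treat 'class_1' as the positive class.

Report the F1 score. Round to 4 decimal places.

Precision = TP/(TP+FP) = 31/74 = 0.4189
Recall = TP/(TP+FN) = 31/47 = 0.6596
F1 = 2·TP/(2·TP+FP+FN) = 62/121 = 0.5124

0.5124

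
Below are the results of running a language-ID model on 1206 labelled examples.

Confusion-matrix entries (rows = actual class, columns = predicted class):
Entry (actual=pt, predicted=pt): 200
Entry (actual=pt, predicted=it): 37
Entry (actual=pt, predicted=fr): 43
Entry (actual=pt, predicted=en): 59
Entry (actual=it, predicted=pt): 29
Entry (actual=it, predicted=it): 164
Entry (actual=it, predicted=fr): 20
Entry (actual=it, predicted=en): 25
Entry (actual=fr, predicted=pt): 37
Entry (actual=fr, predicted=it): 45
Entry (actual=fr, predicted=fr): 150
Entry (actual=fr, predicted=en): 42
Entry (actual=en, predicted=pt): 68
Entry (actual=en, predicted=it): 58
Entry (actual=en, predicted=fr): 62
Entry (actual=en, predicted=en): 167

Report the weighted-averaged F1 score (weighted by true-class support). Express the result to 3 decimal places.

Per-class F1 score (2·TP/(2·TP+FP+FN)):
  pt: TP=200, FP=29+37+68=134, FN=37+43+59=139 → 400/673 = 0.5944
  it: TP=164, FP=37+45+58=140, FN=29+20+25=74 → 328/542 = 0.6052
  fr: TP=150, FP=43+20+62=125, FN=37+45+42=124 → 300/549 = 0.5464
  en: TP=167, FP=59+25+42=126, FN=68+58+62=188 → 334/648 = 0.5154
Weighted-F1 score = Σ (supportᵢ/N)·F1 scoreᵢ with N=1206: (339/1206)·0.5944 + (238/1206)·0.6052 + (274/1206)·0.5464 + (355/1206)·0.5154 = 0.562

0.562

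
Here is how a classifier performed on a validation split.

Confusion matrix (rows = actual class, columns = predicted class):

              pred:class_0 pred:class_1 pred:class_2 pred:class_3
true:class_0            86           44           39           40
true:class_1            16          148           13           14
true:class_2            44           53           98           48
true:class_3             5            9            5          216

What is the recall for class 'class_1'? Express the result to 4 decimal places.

0.7749

recall = TP/(TP+FN).
class_1: TP=148, FN=16+13+14=43 → 148/191 = 0.77487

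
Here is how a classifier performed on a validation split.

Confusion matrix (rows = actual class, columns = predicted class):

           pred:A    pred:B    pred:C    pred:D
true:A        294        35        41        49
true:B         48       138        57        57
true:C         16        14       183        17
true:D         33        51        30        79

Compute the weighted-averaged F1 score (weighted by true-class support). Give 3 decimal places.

0.605

Per-class F1 score (2·TP/(2·TP+FP+FN)):
  A: TP=294, FP=48+16+33=97, FN=35+41+49=125 → 588/810 = 0.7259
  B: TP=138, FP=35+14+51=100, FN=48+57+57=162 → 276/538 = 0.5130
  C: TP=183, FP=41+57+30=128, FN=16+14+17=47 → 366/541 = 0.6765
  D: TP=79, FP=49+57+17=123, FN=33+51+30=114 → 158/395 = 0.4000
Weighted-F1 score = Σ (supportᵢ/N)·F1 scoreᵢ with N=1142: (419/1142)·0.7259 + (300/1142)·0.5130 + (230/1142)·0.6765 + (193/1142)·0.4000 = 0.605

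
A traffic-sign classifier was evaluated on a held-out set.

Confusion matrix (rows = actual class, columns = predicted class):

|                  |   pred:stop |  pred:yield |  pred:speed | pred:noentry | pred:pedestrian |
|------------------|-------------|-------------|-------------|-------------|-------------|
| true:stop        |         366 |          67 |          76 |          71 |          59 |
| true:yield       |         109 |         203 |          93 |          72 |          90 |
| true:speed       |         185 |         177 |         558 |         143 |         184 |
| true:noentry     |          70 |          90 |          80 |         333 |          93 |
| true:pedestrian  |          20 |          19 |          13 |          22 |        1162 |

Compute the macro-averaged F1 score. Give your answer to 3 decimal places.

0.552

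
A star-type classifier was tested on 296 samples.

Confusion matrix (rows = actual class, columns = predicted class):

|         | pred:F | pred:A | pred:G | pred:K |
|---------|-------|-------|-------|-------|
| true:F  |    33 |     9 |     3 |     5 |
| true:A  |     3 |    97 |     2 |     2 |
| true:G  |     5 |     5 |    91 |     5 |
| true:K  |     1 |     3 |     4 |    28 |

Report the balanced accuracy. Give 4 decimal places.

0.8072

Balanced accuracy = mean of per-class recall.
  F: recall = 33/50 = 0.66000
  A: recall = 97/104 = 0.93269
  G: recall = 91/106 = 0.85849
  K: recall = 28/36 = 0.77778
Mean = (0.66000 + 0.93269 + 0.85849 + 0.77778) / 4 = 0.8072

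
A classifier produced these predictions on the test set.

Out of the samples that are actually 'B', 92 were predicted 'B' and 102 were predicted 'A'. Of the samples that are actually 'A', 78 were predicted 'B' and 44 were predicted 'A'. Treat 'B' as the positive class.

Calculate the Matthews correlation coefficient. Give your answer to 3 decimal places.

-0.161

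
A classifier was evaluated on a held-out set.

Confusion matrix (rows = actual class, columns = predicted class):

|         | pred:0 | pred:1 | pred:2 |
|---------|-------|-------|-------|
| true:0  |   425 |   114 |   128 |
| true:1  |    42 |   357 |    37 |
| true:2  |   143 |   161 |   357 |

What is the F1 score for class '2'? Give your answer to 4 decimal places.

One-vs-rest for '2': TP = diagonal; FP = other classes predicted '2'; FN = '2' predicted as other.
F1 score = 2·TP/(2·TP+FP+FN).
2: TP=357, FP=128+37=165, FN=143+161=304 → 714/1183 = 0.60355

0.6036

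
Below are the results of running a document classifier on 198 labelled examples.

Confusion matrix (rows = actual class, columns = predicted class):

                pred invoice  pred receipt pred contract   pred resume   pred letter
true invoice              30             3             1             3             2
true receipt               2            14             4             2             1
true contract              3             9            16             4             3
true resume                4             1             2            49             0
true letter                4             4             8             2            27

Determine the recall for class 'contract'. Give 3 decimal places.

One-vs-rest for 'contract': TP = diagonal; FP = other classes predicted 'contract'; FN = 'contract' predicted as other.
recall = TP/(TP+FN).
contract: TP=16, FN=3+9+4+3=19 → 16/35 = 0.4571

0.457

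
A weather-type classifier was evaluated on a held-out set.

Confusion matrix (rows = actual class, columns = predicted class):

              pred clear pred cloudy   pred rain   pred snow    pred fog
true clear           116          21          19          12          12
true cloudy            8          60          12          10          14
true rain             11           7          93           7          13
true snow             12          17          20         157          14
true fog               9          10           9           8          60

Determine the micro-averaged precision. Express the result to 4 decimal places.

Micro-averaging pools counts across classes: ΣTP=486, ΣFP=245, ΣFN=245.
Micro-precision = TP/(TP+FP) on pooled counts = 0.6648 (equals overall accuracy in single-label multiclass).

0.6648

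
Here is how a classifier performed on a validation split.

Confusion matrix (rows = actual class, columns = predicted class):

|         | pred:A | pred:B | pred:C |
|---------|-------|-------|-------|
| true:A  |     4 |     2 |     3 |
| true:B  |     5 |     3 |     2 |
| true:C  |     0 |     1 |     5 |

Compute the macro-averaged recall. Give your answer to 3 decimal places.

Per-class recall (TP/(TP+FN)):
  A: TP=4, FN=2+3=5 → 4/9 = 0.4444
  B: TP=3, FN=5+2=7 → 3/10 = 0.3000
  C: TP=5, FN=0+1=1 → 5/6 = 0.8333
Macro-recall = mean = (0.4444 + 0.3000 + 0.8333) / 3 = 0.526

0.526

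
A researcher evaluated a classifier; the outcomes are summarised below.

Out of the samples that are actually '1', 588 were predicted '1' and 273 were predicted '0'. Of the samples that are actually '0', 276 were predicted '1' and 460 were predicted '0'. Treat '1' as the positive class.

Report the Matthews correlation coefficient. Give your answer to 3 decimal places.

MCC = (TP·TN − FP·FN) / √((TP+FP)(TP+FN)(TN+FP)(TN+FN))
Numerator = 588·460 − 276·273 = 195132
Denominator = √(864·861·736·733) = √401327281152 = 633503.9709
MCC = 195132 / 633503.9709 = 0.308

0.308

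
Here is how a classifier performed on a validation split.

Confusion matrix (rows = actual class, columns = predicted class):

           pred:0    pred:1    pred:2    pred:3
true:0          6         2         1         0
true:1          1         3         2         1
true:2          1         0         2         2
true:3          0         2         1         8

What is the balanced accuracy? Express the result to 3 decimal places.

Balanced accuracy = mean of per-class recall.
  0: recall = 6/9 = 0.6667
  1: recall = 3/7 = 0.4286
  2: recall = 2/5 = 0.4000
  3: recall = 8/11 = 0.7273
Mean = (0.6667 + 0.4286 + 0.4000 + 0.7273) / 4 = 0.556

0.556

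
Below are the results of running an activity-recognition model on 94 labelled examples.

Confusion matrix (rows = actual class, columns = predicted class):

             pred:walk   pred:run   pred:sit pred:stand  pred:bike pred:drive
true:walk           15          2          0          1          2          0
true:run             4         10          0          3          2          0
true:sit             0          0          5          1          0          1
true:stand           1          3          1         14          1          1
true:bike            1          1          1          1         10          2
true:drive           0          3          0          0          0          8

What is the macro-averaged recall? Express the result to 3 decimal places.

Per-class recall (TP/(TP+FN)):
  walk: TP=15, FN=2+0+1+2+0=5 → 15/20 = 0.7500
  run: TP=10, FN=4+0+3+2+0=9 → 10/19 = 0.5263
  sit: TP=5, FN=0+0+1+0+1=2 → 5/7 = 0.7143
  stand: TP=14, FN=1+3+1+1+1=7 → 14/21 = 0.6667
  bike: TP=10, FN=1+1+1+1+2=6 → 10/16 = 0.6250
  drive: TP=8, FN=0+3+0+0+0=3 → 8/11 = 0.7273
Macro-recall = mean = (0.7500 + 0.5263 + 0.7143 + 0.6667 + 0.6250 + 0.7273) / 6 = 0.668

0.668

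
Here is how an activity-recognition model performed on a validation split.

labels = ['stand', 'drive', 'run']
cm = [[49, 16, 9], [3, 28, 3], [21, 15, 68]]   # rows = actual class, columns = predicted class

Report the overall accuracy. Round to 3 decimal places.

0.684

Accuracy = trace / total = (49+28+68=145) / 212 = 145/212 = 0.684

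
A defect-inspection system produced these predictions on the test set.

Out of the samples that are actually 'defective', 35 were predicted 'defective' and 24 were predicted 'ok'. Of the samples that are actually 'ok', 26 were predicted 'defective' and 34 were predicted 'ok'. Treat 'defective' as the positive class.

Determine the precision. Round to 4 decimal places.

0.5738

Precision = TP/(TP+FP) = 35/(35+26) = 35/61 = 0.5738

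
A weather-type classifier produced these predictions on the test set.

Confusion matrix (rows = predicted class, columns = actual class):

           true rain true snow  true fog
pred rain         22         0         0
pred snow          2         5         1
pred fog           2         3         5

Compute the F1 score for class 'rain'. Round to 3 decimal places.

0.917

Treat 'rain' as positive and all other classes as negative.
F1 score = 2·TP/(2·TP+FP+FN).
rain: TP=22, FP=0+0=0, FN=2+2=4 → 44/48 = 0.9167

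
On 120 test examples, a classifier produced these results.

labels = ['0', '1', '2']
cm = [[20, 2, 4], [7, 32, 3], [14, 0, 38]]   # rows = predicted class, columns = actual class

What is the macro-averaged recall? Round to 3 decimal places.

Per-class recall (TP/(TP+FN)):
  0: TP=20, FN=7+14=21 → 20/41 = 0.4878
  1: TP=32, FN=2+0=2 → 32/34 = 0.9412
  2: TP=38, FN=4+3=7 → 38/45 = 0.8444
Macro-recall = mean = (0.4878 + 0.9412 + 0.8444) / 3 = 0.758

0.758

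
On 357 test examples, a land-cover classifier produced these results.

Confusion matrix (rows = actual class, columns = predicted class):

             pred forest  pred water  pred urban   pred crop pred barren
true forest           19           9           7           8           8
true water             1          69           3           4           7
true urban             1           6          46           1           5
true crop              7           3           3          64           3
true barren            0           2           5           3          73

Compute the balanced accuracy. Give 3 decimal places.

Balanced accuracy = mean of per-class recall.
  forest: recall = 19/51 = 0.3725
  water: recall = 69/84 = 0.8214
  urban: recall = 46/59 = 0.7797
  crop: recall = 64/80 = 0.8000
  barren: recall = 73/83 = 0.8795
Mean = (0.3725 + 0.8214 + 0.7797 + 0.8000 + 0.8795) / 5 = 0.731

0.731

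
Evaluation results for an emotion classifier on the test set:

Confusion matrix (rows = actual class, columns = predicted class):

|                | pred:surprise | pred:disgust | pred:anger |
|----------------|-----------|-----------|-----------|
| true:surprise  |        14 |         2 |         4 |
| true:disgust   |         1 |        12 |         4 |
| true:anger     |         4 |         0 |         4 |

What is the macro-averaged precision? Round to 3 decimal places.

0.642

Per-class precision (TP/(TP+FP)):
  surprise: TP=14, FP=1+4=5 → 14/19 = 0.7368
  disgust: TP=12, FP=2+0=2 → 12/14 = 0.8571
  anger: TP=4, FP=4+4=8 → 4/12 = 0.3333
Macro-precision = mean = (0.7368 + 0.8571 + 0.3333) / 3 = 0.642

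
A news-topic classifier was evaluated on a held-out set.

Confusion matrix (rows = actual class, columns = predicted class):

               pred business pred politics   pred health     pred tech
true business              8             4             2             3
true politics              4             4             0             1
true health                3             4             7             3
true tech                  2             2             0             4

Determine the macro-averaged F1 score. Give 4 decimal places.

Per-class F1 score (2·TP/(2·TP+FP+FN)):
  business: TP=8, FP=4+3+2=9, FN=4+2+3=9 → 16/34 = 0.47059
  politics: TP=4, FP=4+4+2=10, FN=4+0+1=5 → 8/23 = 0.34783
  health: TP=7, FP=2+0+0=2, FN=3+4+3=10 → 14/26 = 0.53846
  tech: TP=4, FP=3+1+3=7, FN=2+2+0=4 → 8/19 = 0.42105
Macro-F1 score = mean = (0.47059 + 0.34783 + 0.53846 + 0.42105) / 4 = 0.4445

0.4445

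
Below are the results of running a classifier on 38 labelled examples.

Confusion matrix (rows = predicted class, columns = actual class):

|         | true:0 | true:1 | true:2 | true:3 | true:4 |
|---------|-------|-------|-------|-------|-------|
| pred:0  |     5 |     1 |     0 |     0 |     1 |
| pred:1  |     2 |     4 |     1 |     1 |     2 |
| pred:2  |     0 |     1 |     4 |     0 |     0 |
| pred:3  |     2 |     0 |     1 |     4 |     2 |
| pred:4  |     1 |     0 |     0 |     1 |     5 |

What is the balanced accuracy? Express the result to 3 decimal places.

Balanced accuracy = mean of per-class recall.
  0: recall = 5/10 = 0.5000
  1: recall = 4/6 = 0.6667
  2: recall = 4/6 = 0.6667
  3: recall = 4/6 = 0.6667
  4: recall = 5/10 = 0.5000
Mean = (0.5000 + 0.6667 + 0.6667 + 0.6667 + 0.5000) / 5 = 0.600

0.600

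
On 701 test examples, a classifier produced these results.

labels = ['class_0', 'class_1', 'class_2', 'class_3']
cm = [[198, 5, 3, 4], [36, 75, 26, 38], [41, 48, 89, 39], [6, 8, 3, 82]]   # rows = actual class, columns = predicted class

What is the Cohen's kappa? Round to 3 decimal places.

0.508

Observed agreement pₒ = trace/N = 444/701 = 0.6334
Expected agreement pₑ = Σ (rowᵢ·colᵢ)/N² = (210·281 + 175·136 + 217·121 + 99·163)/701² = 0.2548
κ = (pₒ − pₑ)/(1 − pₑ) = (0.6334 − 0.2548)/(1 − 0.2548) = 0.508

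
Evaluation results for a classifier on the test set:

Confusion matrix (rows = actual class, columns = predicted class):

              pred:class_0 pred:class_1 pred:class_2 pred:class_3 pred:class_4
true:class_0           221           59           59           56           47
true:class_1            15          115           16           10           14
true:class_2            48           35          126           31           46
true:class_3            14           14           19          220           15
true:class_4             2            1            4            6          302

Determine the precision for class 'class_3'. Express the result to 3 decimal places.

precision = TP/(TP+FP).
class_3: TP=220, FP=56+10+31+6=103 → 220/323 = 0.6811

0.681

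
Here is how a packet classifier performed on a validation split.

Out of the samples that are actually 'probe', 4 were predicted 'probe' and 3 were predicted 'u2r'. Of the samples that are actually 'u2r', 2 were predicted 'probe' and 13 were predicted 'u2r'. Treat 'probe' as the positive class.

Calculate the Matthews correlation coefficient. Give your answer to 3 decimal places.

MCC = (TP·TN − FP·FN) / √((TP+FP)(TP+FN)(TN+FP)(TN+FN))
Numerator = 4·13 − 2·3 = 46
Denominator = √(6·7·15·16) = √10080 = 100.3992
MCC = 46 / 100.3992 = 0.458

0.458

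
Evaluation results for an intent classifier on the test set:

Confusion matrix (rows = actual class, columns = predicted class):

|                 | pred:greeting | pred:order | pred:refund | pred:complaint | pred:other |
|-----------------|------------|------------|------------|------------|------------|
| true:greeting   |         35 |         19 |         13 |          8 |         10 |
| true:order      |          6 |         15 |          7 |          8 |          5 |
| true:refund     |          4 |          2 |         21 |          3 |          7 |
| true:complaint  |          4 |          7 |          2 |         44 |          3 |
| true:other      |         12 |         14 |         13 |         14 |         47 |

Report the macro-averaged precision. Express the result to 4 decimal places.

Per-class precision (TP/(TP+FP)):
  greeting: TP=35, FP=6+4+4+12=26 → 35/61 = 0.57377
  order: TP=15, FP=19+2+7+14=42 → 15/57 = 0.26316
  refund: TP=21, FP=13+7+2+13=35 → 21/56 = 0.37500
  complaint: TP=44, FP=8+8+3+14=33 → 44/77 = 0.57143
  other: TP=47, FP=10+5+7+3=25 → 47/72 = 0.65278
Macro-precision = mean = (0.57377 + 0.26316 + 0.37500 + 0.57143 + 0.65278) / 5 = 0.4872

0.4872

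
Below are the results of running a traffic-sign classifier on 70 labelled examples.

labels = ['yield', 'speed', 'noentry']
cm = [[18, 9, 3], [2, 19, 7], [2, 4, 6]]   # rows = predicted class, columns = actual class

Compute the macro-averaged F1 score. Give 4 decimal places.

Per-class F1 score (2·TP/(2·TP+FP+FN)):
  yield: TP=18, FP=9+3=12, FN=2+2=4 → 36/52 = 0.69231
  speed: TP=19, FP=2+7=9, FN=9+4=13 → 38/60 = 0.63333
  noentry: TP=6, FP=2+4=6, FN=3+7=10 → 12/28 = 0.42857
Macro-F1 score = mean = (0.69231 + 0.63333 + 0.42857) / 3 = 0.5847

0.5847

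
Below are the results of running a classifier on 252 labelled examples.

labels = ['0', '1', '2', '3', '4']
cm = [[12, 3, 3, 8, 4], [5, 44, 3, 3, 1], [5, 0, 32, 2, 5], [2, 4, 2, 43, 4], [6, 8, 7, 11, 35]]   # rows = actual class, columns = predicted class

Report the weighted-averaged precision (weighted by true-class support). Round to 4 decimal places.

0.6622

Per-class precision (TP/(TP+FP)):
  0: TP=12, FP=5+5+2+6=18 → 12/30 = 0.40000
  1: TP=44, FP=3+0+4+8=15 → 44/59 = 0.74576
  2: TP=32, FP=3+3+2+7=15 → 32/47 = 0.68085
  3: TP=43, FP=8+3+2+11=24 → 43/67 = 0.64179
  4: TP=35, FP=4+1+5+4=14 → 35/49 = 0.71429
Weighted-precision = Σ (supportᵢ/N)·precisionᵢ with N=252: (30/252)·0.40000 + (56/252)·0.74576 + (44/252)·0.68085 + (55/252)·0.64179 + (67/252)·0.71429 = 0.6622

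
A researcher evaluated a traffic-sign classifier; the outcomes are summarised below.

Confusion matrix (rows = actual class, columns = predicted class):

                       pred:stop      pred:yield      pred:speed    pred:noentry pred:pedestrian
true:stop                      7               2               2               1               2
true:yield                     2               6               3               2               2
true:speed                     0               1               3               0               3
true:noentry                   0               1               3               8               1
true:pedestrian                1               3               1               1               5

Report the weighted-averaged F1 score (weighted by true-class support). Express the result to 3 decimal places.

Per-class F1 score (2·TP/(2·TP+FP+FN)):
  stop: TP=7, FP=2+0+0+1=3, FN=2+2+1+2=7 → 14/24 = 0.5833
  yield: TP=6, FP=2+1+1+3=7, FN=2+3+2+2=9 → 12/28 = 0.4286
  speed: TP=3, FP=2+3+3+1=9, FN=0+1+0+3=4 → 6/19 = 0.3158
  noentry: TP=8, FP=1+2+0+1=4, FN=0+1+3+1=5 → 16/25 = 0.6400
  pedestrian: TP=5, FP=2+2+3+1=8, FN=1+3+1+1=6 → 10/24 = 0.4167
Weighted-F1 score = Σ (supportᵢ/N)·F1 scoreᵢ with N=60: (14/60)·0.5833 + (15/60)·0.4286 + (7/60)·0.3158 + (13/60)·0.6400 + (11/60)·0.4167 = 0.495

0.495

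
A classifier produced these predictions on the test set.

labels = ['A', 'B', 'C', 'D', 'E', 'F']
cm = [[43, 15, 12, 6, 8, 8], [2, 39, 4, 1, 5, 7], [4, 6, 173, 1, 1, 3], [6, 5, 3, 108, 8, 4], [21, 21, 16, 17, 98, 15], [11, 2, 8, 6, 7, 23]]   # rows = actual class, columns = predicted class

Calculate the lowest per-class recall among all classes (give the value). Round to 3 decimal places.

0.404

Per-class recall (TP/(TP+FN)):
  A: TP=43, FN=15+12+6+8+8=49 → 43/92 = 0.4674
  B: TP=39, FN=2+4+1+5+7=19 → 39/58 = 0.6724
  C: TP=173, FN=4+6+1+1+3=15 → 173/188 = 0.9202
  D: TP=108, FN=6+5+3+8+4=26 → 108/134 = 0.8060
  E: TP=98, FN=21+21+16+17+15=90 → 98/188 = 0.5213
  F: TP=23, FN=11+2+8+6+7=34 → 23/57 = 0.4035
Lowest is class 'F' with recall = 0.404.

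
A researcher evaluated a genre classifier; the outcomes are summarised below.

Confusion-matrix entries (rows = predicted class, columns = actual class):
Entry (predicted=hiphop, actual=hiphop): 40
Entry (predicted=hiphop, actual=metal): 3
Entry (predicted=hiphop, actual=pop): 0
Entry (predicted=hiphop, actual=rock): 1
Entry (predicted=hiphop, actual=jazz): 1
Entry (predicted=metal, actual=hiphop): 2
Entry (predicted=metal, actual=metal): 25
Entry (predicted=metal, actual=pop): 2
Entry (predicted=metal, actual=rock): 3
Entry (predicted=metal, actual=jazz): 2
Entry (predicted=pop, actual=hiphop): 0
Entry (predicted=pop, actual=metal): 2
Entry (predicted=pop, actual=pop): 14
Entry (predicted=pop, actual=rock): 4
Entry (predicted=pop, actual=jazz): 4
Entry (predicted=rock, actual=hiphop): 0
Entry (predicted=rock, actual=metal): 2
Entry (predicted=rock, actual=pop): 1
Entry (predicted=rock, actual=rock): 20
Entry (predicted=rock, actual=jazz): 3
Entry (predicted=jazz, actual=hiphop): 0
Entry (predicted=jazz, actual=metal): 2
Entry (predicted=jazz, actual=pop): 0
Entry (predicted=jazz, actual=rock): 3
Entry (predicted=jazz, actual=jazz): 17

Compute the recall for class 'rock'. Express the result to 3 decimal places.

Take TP from the diagonal, FP from the rest of the 'rock' prediction marginal, FN from the rest of the 'rock' actual marginal.
recall = TP/(TP+FN).
rock: TP=20, FN=1+3+4+3=11 → 20/31 = 0.6452

0.645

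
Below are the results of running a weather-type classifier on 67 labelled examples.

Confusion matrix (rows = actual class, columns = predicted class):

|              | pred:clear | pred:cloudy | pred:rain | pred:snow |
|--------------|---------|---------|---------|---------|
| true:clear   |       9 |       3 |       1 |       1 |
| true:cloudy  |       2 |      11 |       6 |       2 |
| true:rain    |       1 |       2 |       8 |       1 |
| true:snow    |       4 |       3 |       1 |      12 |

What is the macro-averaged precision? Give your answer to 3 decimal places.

Per-class precision (TP/(TP+FP)):
  clear: TP=9, FP=2+1+4=7 → 9/16 = 0.5625
  cloudy: TP=11, FP=3+2+3=8 → 11/19 = 0.5789
  rain: TP=8, FP=1+6+1=8 → 8/16 = 0.5000
  snow: TP=12, FP=1+2+1=4 → 12/16 = 0.7500
Macro-precision = mean = (0.5625 + 0.5789 + 0.5000 + 0.7500) / 4 = 0.598

0.598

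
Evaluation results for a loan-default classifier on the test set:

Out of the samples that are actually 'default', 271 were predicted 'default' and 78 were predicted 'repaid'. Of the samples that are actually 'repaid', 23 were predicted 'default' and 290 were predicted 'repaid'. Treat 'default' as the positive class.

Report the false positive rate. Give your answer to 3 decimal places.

0.073

FPR = FP/(FP+TN) = 23/(23+290) = 0.073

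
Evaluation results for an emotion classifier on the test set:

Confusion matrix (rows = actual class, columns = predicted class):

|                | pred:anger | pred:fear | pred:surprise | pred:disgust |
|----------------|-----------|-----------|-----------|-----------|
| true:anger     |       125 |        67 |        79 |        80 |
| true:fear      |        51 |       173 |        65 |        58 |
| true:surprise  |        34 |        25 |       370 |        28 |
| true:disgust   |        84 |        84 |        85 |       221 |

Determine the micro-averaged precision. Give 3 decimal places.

0.546

Micro-averaging pools counts across classes: ΣTP=889, ΣFP=740, ΣFN=740.
Micro-precision = TP/(TP+FP) on pooled counts = 0.546 (equals overall accuracy in single-label multiclass).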